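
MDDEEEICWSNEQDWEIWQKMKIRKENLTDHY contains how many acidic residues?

Only D (aspartate) and E (glutamate) carry a side-chain carboxylic acid.
Matching residues: D2, D3, E4, E5, E6, E12, D14, E16, E26, D30.

10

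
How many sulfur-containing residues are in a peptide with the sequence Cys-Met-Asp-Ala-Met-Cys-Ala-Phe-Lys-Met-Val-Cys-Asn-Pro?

6

Only Cys (C) and Met (M) have a sulfur atom in the side chain.
Matching residues: Cys1, Met2, Met5, Cys6, Met10, Cys12.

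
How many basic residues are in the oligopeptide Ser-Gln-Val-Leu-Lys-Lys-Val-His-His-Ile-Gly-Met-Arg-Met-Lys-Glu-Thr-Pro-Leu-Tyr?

Lysine (K), arginine (R), and histidine (H) have basic, nitrogen-containing side chains.
Matching residues: Lys5, Lys6, His8, His9, Arg13, Lys15.

6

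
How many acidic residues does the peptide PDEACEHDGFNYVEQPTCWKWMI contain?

Aspartate (D) and glutamate (E) have carboxylic-acid side chains and are the acidic amino acids.
Matching residues: D2, E3, E6, D8, E14.

5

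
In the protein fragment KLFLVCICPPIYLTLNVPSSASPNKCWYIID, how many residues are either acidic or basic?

Acidic: D, E. Basic: H, K, R.
Acidic residues here: D31 (1).
Basic residues here: K1, K25 (2).
The two groups share no amino acid, so total = 1 + 2 = 3.

3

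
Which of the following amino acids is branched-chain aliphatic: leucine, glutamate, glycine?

The BCAAs are Val, Leu, and Ile — aliphatic side chains with a branch point.
Of the listed options, only leucine belongs to this group.

leucine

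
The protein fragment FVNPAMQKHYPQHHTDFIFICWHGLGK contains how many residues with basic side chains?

6

The basic amino acids are Lys (K), Arg (R), and His (H).
Matching residues: K8, H9, H13, H14, H23, K27.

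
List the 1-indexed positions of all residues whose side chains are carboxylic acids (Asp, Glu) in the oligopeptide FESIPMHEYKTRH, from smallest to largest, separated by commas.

2, 8

Matching residues: E2, E8.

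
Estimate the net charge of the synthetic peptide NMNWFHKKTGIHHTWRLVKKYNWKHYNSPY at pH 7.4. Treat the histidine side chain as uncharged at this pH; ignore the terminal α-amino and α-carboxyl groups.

Near pH 7.4, K and R contribute +1 each, D and E contribute −1 each, and every other side chain (His included, as stated) is uncharged.
Positive (K, R): K7, K8, R16, K19, K20, K24 → +6.
Negative (D, E): none → −0.
Net charge = (+6) + (−0) = +6.

+6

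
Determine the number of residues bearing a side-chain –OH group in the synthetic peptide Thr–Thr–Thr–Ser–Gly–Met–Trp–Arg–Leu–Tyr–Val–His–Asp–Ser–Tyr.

S, T, and Y are the three residues with a side-chain hydroxyl.
Matching residues: Thr1, Thr2, Thr3, Ser4, Tyr10, Ser14, Tyr15.

7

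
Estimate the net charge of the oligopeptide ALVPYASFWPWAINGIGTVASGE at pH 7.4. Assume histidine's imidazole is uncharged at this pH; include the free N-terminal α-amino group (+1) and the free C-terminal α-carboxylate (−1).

At pH ~7.4 the Lys and Arg side chains are protonated (+1), the Asp and Glu side chains are deprotonated (−1), and with His taken as neutral all other side chains carry no charge.
Positive (K, R): none → +0.
Negative (D, E): E23 → −1.
The N-terminus (+1) and C-terminus (−1) cancel.
Net charge = (+0) + (−1) = −1.

-1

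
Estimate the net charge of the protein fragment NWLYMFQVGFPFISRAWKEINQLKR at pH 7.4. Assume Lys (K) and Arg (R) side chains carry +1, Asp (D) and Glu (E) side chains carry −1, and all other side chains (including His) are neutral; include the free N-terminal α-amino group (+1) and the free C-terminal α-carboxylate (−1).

+3

Positive (K, R): R15, K18, K24, R25 → +4.
Negative (D, E): E19 → −1.
The N-terminus (+1) and C-terminus (−1) cancel.
Net charge = (+4) + (−1) = +3.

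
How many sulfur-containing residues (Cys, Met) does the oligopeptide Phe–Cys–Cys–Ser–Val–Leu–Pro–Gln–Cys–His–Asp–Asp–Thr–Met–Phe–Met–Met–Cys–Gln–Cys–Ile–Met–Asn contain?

Matching residues: Cys2, Cys3, Cys9, Met14, Met16, Met17, Cys18, Cys20, Met22.

9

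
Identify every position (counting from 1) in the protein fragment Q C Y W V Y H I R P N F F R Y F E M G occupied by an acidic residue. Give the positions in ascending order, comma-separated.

Only D (aspartate) and E (glutamate) carry a side-chain carboxylic acid.
Matching residues: E17.

17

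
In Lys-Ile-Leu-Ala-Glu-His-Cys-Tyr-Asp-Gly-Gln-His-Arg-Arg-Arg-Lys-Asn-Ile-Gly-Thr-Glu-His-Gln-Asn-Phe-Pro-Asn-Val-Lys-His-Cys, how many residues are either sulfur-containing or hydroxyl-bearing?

4

Sulfur-containing: C, M. Hydroxyl-bearing: S, T, Y.
Sulfur-containing residues here: Cys7, Cys31 (2).
Hydroxyl-bearing residues here: Tyr8, Thr20 (2).
The two groups share no amino acid, so total = 2 + 2 = 4.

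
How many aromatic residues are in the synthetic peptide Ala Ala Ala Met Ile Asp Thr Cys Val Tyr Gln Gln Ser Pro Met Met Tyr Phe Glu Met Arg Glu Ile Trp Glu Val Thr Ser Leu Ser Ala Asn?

4

The aromatic amino acids are Phe (F, benzyl), Trp (W, indole), and Tyr (Y, phenol).
Matching residues: Tyr10, Tyr17, Phe18, Trp24.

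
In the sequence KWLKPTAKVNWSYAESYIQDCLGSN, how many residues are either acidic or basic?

Acidic: D, E. Basic: H, K, R.
Acidic residues here: E15, D20 (2).
Basic residues here: K1, K4, K8 (3).
The two groups share no amino acid, so total = 2 + 3 = 5.

5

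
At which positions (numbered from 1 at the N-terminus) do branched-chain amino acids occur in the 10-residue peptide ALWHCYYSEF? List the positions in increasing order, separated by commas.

2

Valine (V), leucine (L), and isoleucine (I) are the branched-chain amino acids.
Matching residues: L2.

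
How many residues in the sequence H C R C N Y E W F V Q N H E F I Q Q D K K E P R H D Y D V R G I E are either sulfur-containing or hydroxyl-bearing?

4

Sulfur-containing: C, M. Hydroxyl-bearing: S, T, Y.
Sulfur-containing residues here: C2, C4 (2).
Hydroxyl-bearing residues here: Y6, Y27 (2).
The two groups share no amino acid, so total = 2 + 2 = 4.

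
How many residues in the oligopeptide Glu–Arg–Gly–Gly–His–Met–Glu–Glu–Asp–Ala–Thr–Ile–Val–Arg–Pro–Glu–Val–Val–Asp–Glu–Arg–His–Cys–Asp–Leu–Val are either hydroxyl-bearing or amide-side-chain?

1

Hydroxyl-bearing: S, T, Y. Amide-side-chain: N, Q.
Hydroxyl-bearing residues here: Thr11 (1).
Amide-side-chain residues here: none (0).
The two groups share no amino acid, so total = 1 + 0 = 1.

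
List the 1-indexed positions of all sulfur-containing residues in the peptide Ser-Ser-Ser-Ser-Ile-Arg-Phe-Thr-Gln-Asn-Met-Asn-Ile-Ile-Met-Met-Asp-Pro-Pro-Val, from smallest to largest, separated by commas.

Only Cys (C) and Met (M) have a sulfur atom in the side chain.
Matching residues: Met11, Met15, Met16.

11, 15, 16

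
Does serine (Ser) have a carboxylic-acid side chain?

No

Only D (aspartate) and E (glutamate) carry a side-chain carboxylic acid.
Serine is not in this group.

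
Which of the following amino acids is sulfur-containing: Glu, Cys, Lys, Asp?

Cysteine (C, thiol) and methionine (M, thioether) are the two sulfur-containing amino acids.
Of the listed options, only Cys belongs to this group.

Cys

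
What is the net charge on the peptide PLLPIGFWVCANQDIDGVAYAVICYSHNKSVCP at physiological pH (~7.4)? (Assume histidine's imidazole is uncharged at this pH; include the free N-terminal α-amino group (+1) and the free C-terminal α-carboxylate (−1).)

-1

At pH ~7.4 the Lys and Arg side chains are protonated (+1), the Asp and Glu side chains are deprotonated (−1), and with His taken as neutral all other side chains carry no charge.
Positive (K, R): K29 → +1.
Negative (D, E): D14, D16 → −2.
The N-terminus (+1) and C-terminus (−1) cancel.
Net charge = (+1) + (−2) = −1.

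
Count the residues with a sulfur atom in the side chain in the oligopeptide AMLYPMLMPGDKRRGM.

4

The sulfur-bearing residues are cysteine (–SH) and methionine (–S–CH₃).
Matching residues: M2, M6, M8, M16.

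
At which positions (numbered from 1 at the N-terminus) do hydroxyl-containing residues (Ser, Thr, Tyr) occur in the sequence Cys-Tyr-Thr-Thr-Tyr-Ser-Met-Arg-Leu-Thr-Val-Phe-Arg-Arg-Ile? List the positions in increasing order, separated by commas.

Matching residues: Tyr2, Thr3, Thr4, Tyr5, Ser6, Thr10.

2, 3, 4, 5, 6, 10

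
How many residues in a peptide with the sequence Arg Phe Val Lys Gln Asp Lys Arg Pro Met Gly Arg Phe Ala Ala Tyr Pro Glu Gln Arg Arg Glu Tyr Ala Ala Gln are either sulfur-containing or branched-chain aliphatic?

Sulfur-containing: C, M. Branched-chain aliphatic: I, L, V.
Sulfur-containing residues here: Met10 (1).
Branched-chain aliphatic residues here: Val3 (1).
The two groups share no amino acid, so total = 1 + 1 = 2.

2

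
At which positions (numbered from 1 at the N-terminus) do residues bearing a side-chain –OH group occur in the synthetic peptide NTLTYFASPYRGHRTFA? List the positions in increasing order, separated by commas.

Serine (S), threonine (T), and tyrosine (Y) each carry a hydroxyl group on the side chain.
Matching residues: T2, T4, Y5, S8, Y10, T15.

2, 4, 5, 8, 10, 15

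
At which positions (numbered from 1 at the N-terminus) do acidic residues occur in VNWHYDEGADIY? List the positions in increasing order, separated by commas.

Aspartate (D) and glutamate (E) have carboxylic-acid side chains and are the acidic amino acids.
Matching residues: D6, E7, D10.

6, 7, 10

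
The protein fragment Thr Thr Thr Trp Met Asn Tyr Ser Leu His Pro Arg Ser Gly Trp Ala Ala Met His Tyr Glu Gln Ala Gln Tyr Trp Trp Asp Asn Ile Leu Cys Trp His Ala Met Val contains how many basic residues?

Lysine (K), arginine (R), and histidine (H) have basic, nitrogen-containing side chains.
Matching residues: His10, Arg12, His19, His34.

4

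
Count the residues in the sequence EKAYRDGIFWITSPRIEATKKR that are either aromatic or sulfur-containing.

Aromatic: F, W, Y. Sulfur-containing: C, M.
Aromatic residues here: Y4, F9, W10 (3).
Sulfur-containing residues here: none (0).
The two groups share no amino acid, so total = 3 + 0 = 3.

3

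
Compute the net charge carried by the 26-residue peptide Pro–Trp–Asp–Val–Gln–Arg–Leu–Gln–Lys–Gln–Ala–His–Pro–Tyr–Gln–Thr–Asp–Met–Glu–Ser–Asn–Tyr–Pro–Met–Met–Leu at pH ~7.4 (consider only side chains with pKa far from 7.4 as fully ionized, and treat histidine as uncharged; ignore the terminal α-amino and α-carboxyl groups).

-1

The side chains ionized at physiological pH are Lys/Arg (+1) and Asp/Glu (−1); with His treated as neutral, nothing else contributes.
Positive (K, R): Arg6, Lys9 → +2.
Negative (D, E): Asp3, Asp17, Glu19 → −3.
Net charge = (+2) + (−3) = −1.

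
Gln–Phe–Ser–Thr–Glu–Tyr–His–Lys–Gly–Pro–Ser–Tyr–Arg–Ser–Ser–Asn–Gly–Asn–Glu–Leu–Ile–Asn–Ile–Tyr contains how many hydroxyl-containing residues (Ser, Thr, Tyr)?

Matching residues: Ser3, Thr4, Tyr6, Ser11, Tyr12, Ser14, Ser15, Tyr24.

8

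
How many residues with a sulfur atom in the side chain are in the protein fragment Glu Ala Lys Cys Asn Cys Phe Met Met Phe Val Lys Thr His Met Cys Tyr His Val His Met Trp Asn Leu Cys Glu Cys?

Only Cys (C) and Met (M) have a sulfur atom in the side chain.
Matching residues: Cys4, Cys6, Met8, Met9, Met15, Cys16, Met21, Cys25, Cys27.

9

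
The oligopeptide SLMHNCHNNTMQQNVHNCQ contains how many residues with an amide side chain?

8

The amide-side-chain residues are Asn (N) and Gln (Q).
Matching residues: N5, N8, N9, Q12, Q13, N14, N17, Q19.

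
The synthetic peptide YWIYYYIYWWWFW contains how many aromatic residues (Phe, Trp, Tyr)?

11

Matching residues: Y1, W2, Y4, Y5, Y6, Y8, W9, W10, W11, F12, W13.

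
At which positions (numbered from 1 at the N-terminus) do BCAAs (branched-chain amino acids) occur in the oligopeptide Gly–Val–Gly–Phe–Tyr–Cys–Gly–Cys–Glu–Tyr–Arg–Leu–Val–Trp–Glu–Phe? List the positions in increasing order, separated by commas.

V, L, and I make up the branched-chain aliphatic group.
Matching residues: Val2, Leu12, Val13.

2, 12, 13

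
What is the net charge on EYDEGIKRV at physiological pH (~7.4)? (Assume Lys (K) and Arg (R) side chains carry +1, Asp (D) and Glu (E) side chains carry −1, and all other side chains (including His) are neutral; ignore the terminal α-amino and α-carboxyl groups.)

-1

Positive (K, R): K7, R8 → +2.
Negative (D, E): E1, D3, E4 → −3.
Net charge = (+2) + (−3) = −1.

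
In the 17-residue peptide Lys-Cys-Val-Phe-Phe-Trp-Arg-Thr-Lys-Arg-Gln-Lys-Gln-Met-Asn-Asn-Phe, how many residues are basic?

K, R, and H are the three residues with basic side chains (ε-amine, guanidinium, and imidazole respectively).
Matching residues: Lys1, Arg7, Lys9, Arg10, Lys12.

5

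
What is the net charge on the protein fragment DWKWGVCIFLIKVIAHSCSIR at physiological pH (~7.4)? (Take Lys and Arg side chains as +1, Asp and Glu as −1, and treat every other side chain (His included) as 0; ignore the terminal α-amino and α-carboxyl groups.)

Positive (K, R): K3, K12, R21 → +3.
Negative (D, E): D1 → −1.
Net charge = (+3) + (−1) = +2.

+2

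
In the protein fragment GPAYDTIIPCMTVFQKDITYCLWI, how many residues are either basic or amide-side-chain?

2

Basic: H, K, R. Amide-side-chain: N, Q.
Basic residues here: K16 (1).
Amide-side-chain residues here: Q15 (1).
The two groups share no amino acid, so total = 1 + 1 = 2.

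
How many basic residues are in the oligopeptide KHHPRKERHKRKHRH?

13

K, R, and H are the three residues with basic side chains (ε-amine, guanidinium, and imidazole respectively).
Matching residues: K1, H2, H3, R5, K6, R8, H9, K10, R11, K12, H13, R14, H15.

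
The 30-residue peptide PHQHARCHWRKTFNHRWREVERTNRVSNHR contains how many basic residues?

The basic amino acids are Lys (K), Arg (R), and His (H).
Matching residues: H2, H4, R6, H8, R10, K11, H15, R16, R18, R22, R25, H29, R30.

13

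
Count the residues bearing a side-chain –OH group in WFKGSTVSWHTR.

4

The –OH-bearing residues are Ser, Thr (aliphatic alcohols), and Tyr (phenol).
Matching residues: S5, T6, S8, T11.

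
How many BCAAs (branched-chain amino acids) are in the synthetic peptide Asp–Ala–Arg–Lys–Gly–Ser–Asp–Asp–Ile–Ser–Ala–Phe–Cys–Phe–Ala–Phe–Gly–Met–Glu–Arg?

The BCAAs are Val, Leu, and Ile — aliphatic side chains with a branch point.
Matching residues: Ile9.

1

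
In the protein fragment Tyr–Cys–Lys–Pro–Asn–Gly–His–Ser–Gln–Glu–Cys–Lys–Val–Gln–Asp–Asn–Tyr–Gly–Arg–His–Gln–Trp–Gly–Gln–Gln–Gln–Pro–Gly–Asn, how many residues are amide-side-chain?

9

The amide-side-chain residues are Asn (N) and Gln (Q).
Matching residues: Asn5, Gln9, Gln14, Asn16, Gln21, Gln24, Gln25, Gln26, Asn29.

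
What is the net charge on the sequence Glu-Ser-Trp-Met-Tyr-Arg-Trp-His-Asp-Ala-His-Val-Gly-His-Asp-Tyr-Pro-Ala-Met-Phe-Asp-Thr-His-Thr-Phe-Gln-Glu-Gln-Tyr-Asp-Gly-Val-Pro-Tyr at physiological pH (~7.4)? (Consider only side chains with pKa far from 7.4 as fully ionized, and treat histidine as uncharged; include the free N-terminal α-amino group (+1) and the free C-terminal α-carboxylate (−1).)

-5

At pH ~7.4 the Lys and Arg side chains are protonated (+1), the Asp and Glu side chains are deprotonated (−1), and with His taken as neutral all other side chains carry no charge.
Positive (K, R): Arg6 → +1.
Negative (D, E): Glu1, Asp9, Asp15, Asp21, Glu27, Asp30 → −6.
The N-terminus (+1) and C-terminus (−1) cancel.
Net charge = (+1) + (−6) = −5.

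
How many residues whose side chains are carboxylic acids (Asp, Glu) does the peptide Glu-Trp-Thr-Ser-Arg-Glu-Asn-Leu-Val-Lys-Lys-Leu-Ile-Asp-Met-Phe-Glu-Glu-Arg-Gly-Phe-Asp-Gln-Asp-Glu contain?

Matching residues: Glu1, Glu6, Asp14, Glu17, Glu18, Asp22, Asp24, Glu25.

8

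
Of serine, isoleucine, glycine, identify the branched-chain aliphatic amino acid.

V, L, and I make up the branched-chain aliphatic group.
Of the listed options, only isoleucine belongs to this group.

isoleucine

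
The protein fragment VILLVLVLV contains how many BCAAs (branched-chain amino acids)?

9

The BCAAs are Val, Leu, and Ile — aliphatic side chains with a branch point.
Matching residues: V1, I2, L3, L4, V5, L6, V7, L8, V9.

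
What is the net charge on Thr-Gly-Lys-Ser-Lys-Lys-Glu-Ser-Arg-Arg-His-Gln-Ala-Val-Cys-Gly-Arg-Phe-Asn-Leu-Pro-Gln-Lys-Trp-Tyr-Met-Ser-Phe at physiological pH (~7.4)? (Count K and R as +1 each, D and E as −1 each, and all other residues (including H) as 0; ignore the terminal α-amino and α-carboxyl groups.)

+6

Positive (K, R): Lys3, Lys5, Lys6, Arg9, Arg10, Arg17, Lys23 → +7.
Negative (D, E): Glu7 → −1.
Net charge = (+7) + (−1) = +6.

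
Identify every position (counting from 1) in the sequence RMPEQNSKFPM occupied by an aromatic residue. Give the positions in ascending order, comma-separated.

Phenylalanine (F), tryptophan (W), and tyrosine (Y) have aromatic ring side chains.
Matching residues: F9.

9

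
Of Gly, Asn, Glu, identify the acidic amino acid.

Aspartate (D) and glutamate (E) have carboxylic-acid side chains and are the acidic amino acids.
Of the listed options, only Glu belongs to this group.

Glu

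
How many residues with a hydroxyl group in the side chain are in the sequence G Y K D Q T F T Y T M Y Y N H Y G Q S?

9

The –OH-bearing residues are Ser, Thr (aliphatic alcohols), and Tyr (phenol).
Matching residues: Y2, T6, T8, Y9, T10, Y12, Y13, Y16, S19.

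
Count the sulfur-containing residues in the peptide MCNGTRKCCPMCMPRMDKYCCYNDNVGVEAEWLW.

Cysteine (C, thiol) and methionine (M, thioether) are the two sulfur-containing amino acids.
Matching residues: M1, C2, C8, C9, M11, C12, M13, M16, C20, C21.

10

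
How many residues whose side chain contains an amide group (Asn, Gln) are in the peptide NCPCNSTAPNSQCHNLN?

Matching residues: N1, N5, N10, Q12, N15, N17.

6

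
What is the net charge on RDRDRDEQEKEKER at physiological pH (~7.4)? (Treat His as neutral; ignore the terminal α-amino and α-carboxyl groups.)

Near pH 7.4, K and R contribute +1 each, D and E contribute −1 each, and every other side chain (His included, as stated) is uncharged.
Positive (K, R): R1, R3, R5, K10, K12, R14 → +6.
Negative (D, E): D2, D4, D6, E7, E9, E11, E13 → −7.
Net charge = (+6) + (−7) = −1.

-1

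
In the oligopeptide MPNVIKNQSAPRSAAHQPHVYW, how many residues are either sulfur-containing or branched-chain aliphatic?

Sulfur-containing: C, M. Branched-chain aliphatic: I, L, V.
Sulfur-containing residues here: M1 (1).
Branched-chain aliphatic residues here: V4, I5, V20 (3).
The two groups share no amino acid, so total = 1 + 3 = 4.

4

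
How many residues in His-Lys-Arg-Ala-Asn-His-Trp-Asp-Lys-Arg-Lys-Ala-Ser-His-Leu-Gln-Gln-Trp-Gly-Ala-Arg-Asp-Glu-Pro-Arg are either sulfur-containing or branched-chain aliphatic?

Sulfur-containing: C, M. Branched-chain aliphatic: I, L, V.
Sulfur-containing residues here: none (0).
Branched-chain aliphatic residues here: Leu15 (1).
The two groups share no amino acid, so total = 0 + 1 = 1.

1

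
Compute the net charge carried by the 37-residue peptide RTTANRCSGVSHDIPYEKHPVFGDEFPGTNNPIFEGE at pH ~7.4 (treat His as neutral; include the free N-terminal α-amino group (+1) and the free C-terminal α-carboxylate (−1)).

The side chains ionized at physiological pH are Lys/Arg (+1) and Asp/Glu (−1); with His treated as neutral, nothing else contributes.
Positive (K, R): R1, R6, K18 → +3.
Negative (D, E): D13, E17, D24, E25, E35, E37 → −6.
The N-terminus (+1) and C-terminus (−1) cancel.
Net charge = (+3) + (−6) = −3.

-3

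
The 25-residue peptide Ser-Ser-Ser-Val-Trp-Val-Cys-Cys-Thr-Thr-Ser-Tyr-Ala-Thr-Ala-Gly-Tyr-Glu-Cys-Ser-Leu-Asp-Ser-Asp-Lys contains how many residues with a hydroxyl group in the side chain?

11

S, T, and Y are the three residues with a side-chain hydroxyl.
Matching residues: Ser1, Ser2, Ser3, Thr9, Thr10, Ser11, Tyr12, Thr14, Tyr17, Ser20, Ser23.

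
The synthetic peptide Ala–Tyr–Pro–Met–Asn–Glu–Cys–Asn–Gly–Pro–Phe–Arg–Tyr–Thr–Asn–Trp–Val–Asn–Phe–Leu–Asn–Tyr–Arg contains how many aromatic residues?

Phenylalanine (F), tryptophan (W), and tyrosine (Y) have aromatic ring side chains.
Matching residues: Tyr2, Phe11, Tyr13, Trp16, Phe19, Tyr22.

6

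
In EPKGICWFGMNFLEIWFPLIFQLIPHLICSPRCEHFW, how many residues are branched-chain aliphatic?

Valine (V), leucine (L), and isoleucine (I) are the branched-chain amino acids.
Matching residues: I5, L13, I15, L19, I20, L23, I24, L27, I28.

9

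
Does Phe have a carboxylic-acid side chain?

Only D (aspartate) and E (glutamate) carry a side-chain carboxylic acid.
Phenylalanine is not in this group.

No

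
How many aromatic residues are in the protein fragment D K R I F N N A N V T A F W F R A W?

The aromatic amino acids are Phe (F, benzyl), Trp (W, indole), and Tyr (Y, phenol).
Matching residues: F5, F13, W14, F15, W18.

5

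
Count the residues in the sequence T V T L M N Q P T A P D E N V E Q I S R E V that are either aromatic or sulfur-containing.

1

Aromatic: F, W, Y. Sulfur-containing: C, M.
Aromatic residues here: none (0).
Sulfur-containing residues here: M5 (1).
The two groups share no amino acid, so total = 0 + 1 = 1.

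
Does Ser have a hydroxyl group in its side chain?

Yes

S, T, and Y are the three residues with a side-chain hydroxyl.
Serine is in this group.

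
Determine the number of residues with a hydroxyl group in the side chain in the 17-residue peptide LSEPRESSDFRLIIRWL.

3

The –OH-bearing residues are Ser, Thr (aliphatic alcohols), and Tyr (phenol).
Matching residues: S2, S7, S8.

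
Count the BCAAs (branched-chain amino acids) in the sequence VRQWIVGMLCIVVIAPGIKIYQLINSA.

12

The BCAAs are Val, Leu, and Ile — aliphatic side chains with a branch point.
Matching residues: V1, I5, V6, L9, I11, V12, V13, I14, I18, I20, L23, I24.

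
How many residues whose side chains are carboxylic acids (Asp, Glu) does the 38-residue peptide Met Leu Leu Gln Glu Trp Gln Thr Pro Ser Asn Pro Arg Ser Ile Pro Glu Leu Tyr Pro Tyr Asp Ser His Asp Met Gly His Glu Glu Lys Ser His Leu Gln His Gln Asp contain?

Matching residues: Glu5, Glu17, Asp22, Asp25, Glu29, Glu30, Asp38.

7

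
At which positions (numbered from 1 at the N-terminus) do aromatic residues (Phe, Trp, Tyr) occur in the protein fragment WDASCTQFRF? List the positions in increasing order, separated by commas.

Matching residues: W1, F8, F10.

1, 8, 10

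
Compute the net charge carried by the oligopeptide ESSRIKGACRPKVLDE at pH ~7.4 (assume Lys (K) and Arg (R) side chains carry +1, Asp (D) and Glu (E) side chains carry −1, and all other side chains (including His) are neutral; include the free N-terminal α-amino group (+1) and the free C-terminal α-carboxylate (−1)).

+1

Positive (K, R): R4, K6, R10, K12 → +4.
Negative (D, E): E1, D15, E16 → −3.
The N-terminus (+1) and C-terminus (−1) cancel.
Net charge = (+4) + (−3) = +1.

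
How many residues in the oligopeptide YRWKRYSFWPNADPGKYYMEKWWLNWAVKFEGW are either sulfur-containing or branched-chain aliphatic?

3

Sulfur-containing: C, M. Branched-chain aliphatic: I, L, V.
Sulfur-containing residues here: M19 (1).
Branched-chain aliphatic residues here: L24, V28 (2).
The two groups share no amino acid, so total = 1 + 2 = 3.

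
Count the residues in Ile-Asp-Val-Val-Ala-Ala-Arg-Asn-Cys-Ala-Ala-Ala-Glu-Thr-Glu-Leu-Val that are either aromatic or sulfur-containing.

1

Aromatic: F, W, Y. Sulfur-containing: C, M.
Aromatic residues here: none (0).
Sulfur-containing residues here: Cys9 (1).
The two groups share no amino acid, so total = 0 + 1 = 1.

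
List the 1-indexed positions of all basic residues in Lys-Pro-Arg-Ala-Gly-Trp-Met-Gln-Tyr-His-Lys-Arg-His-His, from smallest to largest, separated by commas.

1, 3, 10, 11, 12, 13, 14

K, R, and H are the three residues with basic side chains (ε-amine, guanidinium, and imidazole respectively).
Matching residues: Lys1, Arg3, His10, Lys11, Arg12, His13, His14.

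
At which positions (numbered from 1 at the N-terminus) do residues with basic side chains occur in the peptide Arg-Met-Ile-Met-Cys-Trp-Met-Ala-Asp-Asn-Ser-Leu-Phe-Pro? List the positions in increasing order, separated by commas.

1

The basic amino acids are Lys (K), Arg (R), and His (H).
Matching residues: Arg1.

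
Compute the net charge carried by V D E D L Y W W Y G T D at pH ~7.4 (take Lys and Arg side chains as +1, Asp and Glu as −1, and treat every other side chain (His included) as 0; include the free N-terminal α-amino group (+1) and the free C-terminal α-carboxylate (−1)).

-4

Positive (K, R): none → +0.
Negative (D, E): D2, E3, D4, D12 → −4.
The N-terminus (+1) and C-terminus (−1) cancel.
Net charge = (+0) + (−4) = −4.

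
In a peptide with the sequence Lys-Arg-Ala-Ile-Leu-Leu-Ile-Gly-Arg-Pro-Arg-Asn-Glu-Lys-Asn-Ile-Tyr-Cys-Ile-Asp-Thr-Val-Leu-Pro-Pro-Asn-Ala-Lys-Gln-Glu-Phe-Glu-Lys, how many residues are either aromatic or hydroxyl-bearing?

Aromatic: F, W, Y. Hydroxyl-bearing: S, T, Y.
Aromatic residues here: Tyr17, Phe31 (2).
Hydroxyl-bearing residues here: Tyr17, Thr21 (2).
Y is in both groups, so the 1 Y residue must not be double-counted.
Total = 2 + 2 − 1 = 3.

3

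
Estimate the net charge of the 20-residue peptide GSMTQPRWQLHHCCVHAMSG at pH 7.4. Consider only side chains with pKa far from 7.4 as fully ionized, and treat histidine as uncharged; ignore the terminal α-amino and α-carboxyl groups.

+1

Near pH 7.4, K and R contribute +1 each, D and E contribute −1 each, and every other side chain (His included, as stated) is uncharged.
Positive (K, R): R7 → +1.
Negative (D, E): none → −0.
Net charge = (+1) + (−0) = +1.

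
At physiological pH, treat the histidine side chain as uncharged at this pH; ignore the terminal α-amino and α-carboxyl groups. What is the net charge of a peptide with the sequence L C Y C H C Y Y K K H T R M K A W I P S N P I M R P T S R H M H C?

+6

At pH ~7.4 the Lys and Arg side chains are protonated (+1), the Asp and Glu side chains are deprotonated (−1), and with His taken as neutral all other side chains carry no charge.
Positive (K, R): K9, K10, R13, K15, R25, R29 → +6.
Negative (D, E): none → −0.
Net charge = (+6) + (−0) = +6.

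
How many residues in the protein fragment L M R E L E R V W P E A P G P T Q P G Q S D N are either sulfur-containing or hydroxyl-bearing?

3

Sulfur-containing: C, M. Hydroxyl-bearing: S, T, Y.
Sulfur-containing residues here: M2 (1).
Hydroxyl-bearing residues here: T16, S21 (2).
The two groups share no amino acid, so total = 1 + 2 = 3.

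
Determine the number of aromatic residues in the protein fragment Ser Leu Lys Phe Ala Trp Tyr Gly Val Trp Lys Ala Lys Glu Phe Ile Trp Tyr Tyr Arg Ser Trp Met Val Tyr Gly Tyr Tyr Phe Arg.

13

The aromatic amino acids are Phe (F, benzyl), Trp (W, indole), and Tyr (Y, phenol).
Matching residues: Phe4, Trp6, Tyr7, Trp10, Phe15, Trp17, Tyr18, Tyr19, Trp22, Tyr25, Tyr27, Tyr28, Phe29.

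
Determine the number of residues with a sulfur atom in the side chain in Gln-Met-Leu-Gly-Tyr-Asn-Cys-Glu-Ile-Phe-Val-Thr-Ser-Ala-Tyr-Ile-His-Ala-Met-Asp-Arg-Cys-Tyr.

4

Cysteine (C, thiol) and methionine (M, thioether) are the two sulfur-containing amino acids.
Matching residues: Met2, Cys7, Met19, Cys22.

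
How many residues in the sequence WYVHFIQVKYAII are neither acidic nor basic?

Acidic: D, E. Basic: K, R, H. All other residues are neither.
Matching residues: W1, Y2, V3, F5, I6, Q7, V8, Y10, A11, I12, I13.

11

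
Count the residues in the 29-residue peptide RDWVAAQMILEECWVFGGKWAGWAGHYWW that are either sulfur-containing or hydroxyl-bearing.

Sulfur-containing: C, M. Hydroxyl-bearing: S, T, Y.
Sulfur-containing residues here: M8, C13 (2).
Hydroxyl-bearing residues here: Y27 (1).
The two groups share no amino acid, so total = 2 + 1 = 3.

3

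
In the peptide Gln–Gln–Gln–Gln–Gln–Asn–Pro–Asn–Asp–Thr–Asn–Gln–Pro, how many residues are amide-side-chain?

Asparagine (N) and glutamine (Q) have uncharged amide side chains.
Matching residues: Gln1, Gln2, Gln3, Gln4, Gln5, Asn6, Asn8, Asn11, Gln12.

9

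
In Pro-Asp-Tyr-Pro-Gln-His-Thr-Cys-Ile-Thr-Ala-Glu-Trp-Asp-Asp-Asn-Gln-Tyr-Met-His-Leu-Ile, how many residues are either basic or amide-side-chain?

Basic: H, K, R. Amide-side-chain: N, Q.
Basic residues here: His6, His20 (2).
Amide-side-chain residues here: Gln5, Asn16, Gln17 (3).
The two groups share no amino acid, so total = 2 + 3 = 5.

5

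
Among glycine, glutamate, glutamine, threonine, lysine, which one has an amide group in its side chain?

glutamine

Only N (asparagine) and Q (glutamine) carry a side-chain carboxamide.
Of the listed options, only glutamine belongs to this group.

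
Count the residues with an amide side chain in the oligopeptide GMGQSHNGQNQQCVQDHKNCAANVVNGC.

10

The amide-side-chain residues are Asn (N) and Gln (Q).
Matching residues: Q4, N7, Q9, N10, Q11, Q12, Q15, N19, N23, N26.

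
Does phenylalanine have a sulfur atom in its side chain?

Only Cys (C) and Met (M) have a sulfur atom in the side chain.
Phenylalanine is not in this group.

No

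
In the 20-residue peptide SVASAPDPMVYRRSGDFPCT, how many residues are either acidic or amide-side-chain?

Acidic: D, E. Amide-side-chain: N, Q.
Acidic residues here: D7, D16 (2).
Amide-side-chain residues here: none (0).
The two groups share no amino acid, so total = 2 + 0 = 2.

2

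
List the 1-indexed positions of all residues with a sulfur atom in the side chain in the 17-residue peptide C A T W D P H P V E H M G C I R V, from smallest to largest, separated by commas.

1, 12, 14

Only Cys (C) and Met (M) have a sulfur atom in the side chain.
Matching residues: C1, M12, C14.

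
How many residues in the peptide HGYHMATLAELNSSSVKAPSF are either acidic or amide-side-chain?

Acidic: D, E. Amide-side-chain: N, Q.
Acidic residues here: E10 (1).
Amide-side-chain residues here: N12 (1).
The two groups share no amino acid, so total = 1 + 1 = 2.

2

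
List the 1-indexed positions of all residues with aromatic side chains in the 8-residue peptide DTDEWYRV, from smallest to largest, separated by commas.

5, 6

The aromatic amino acids are Phe (F, benzyl), Trp (W, indole), and Tyr (Y, phenol).
Matching residues: W5, Y6.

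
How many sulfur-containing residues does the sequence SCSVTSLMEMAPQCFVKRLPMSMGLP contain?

Only Cys (C) and Met (M) have a sulfur atom in the side chain.
Matching residues: C2, M8, M10, C14, M21, M23.

6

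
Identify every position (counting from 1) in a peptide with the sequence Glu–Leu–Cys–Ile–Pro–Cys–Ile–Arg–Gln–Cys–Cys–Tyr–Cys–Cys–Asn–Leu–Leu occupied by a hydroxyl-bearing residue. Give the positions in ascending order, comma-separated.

12

Matching residues: Tyr12.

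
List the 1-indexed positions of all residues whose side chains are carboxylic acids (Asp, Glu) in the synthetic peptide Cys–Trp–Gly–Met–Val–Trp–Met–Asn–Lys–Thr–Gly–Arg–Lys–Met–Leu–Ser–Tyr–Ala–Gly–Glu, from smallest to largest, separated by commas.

20

Matching residues: Glu20.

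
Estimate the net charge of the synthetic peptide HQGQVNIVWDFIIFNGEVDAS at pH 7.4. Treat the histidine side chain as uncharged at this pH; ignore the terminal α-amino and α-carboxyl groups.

The side chains ionized at physiological pH are Lys/Arg (+1) and Asp/Glu (−1); with His treated as neutral, nothing else contributes.
Positive (K, R): none → +0.
Negative (D, E): D10, E17, D19 → −3.
Net charge = (+0) + (−3) = −3.

-3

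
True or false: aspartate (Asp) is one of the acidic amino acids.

True

The acidic residues are Asp (D) and Glu (E), whose side chains end in a carboxylate group.
Aspartate is in this group.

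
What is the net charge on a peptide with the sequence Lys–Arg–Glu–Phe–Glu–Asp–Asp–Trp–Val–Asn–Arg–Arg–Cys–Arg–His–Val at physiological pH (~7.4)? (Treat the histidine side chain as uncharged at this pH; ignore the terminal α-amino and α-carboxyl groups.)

+1

The side chains ionized at physiological pH are Lys/Arg (+1) and Asp/Glu (−1); with His treated as neutral, nothing else contributes.
Positive (K, R): Lys1, Arg2, Arg11, Arg12, Arg14 → +5.
Negative (D, E): Glu3, Glu5, Asp6, Asp7 → −4.
Net charge = (+5) + (−4) = +1.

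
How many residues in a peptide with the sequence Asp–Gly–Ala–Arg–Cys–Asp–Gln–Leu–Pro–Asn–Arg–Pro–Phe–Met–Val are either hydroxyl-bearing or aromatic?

Hydroxyl-bearing: S, T, Y. Aromatic: F, W, Y.
Hydroxyl-bearing residues here: none (0).
Aromatic residues here: Phe13 (1).
(Y belongs to both groups, but none appear in this sequence.) Total = 0 + 1 = 1.

1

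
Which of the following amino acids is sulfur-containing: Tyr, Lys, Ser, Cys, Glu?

Cys

Cysteine (C, thiol) and methionine (M, thioether) are the two sulfur-containing amino acids.
Of the listed options, only Cys belongs to this group.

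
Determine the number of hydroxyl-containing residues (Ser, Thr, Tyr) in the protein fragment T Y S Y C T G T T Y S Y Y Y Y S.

Matching residues: T1, Y2, S3, Y4, T6, T8, T9, Y10, S11, Y12, Y13, Y14, Y15, S16.

14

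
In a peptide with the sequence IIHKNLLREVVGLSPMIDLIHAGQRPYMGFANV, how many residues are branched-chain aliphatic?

V, L, and I make up the branched-chain aliphatic group.
Matching residues: I1, I2, L6, L7, V10, V11, L13, I17, L19, I20, V33.

11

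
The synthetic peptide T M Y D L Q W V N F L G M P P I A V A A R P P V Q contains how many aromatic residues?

Phenylalanine (F), tryptophan (W), and tyrosine (Y) have aromatic ring side chains.
Matching residues: Y3, W7, F10.

3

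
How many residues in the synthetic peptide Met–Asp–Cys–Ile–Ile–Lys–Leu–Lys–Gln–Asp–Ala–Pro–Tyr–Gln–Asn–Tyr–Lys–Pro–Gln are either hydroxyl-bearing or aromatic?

Hydroxyl-bearing: S, T, Y. Aromatic: F, W, Y.
Hydroxyl-bearing residues here: Tyr13, Tyr16 (2).
Aromatic residues here: Tyr13, Tyr16 (2).
Y is in both groups, so the 2 Y residues must not be double-counted.
Total = 2 + 2 − 2 = 2.

2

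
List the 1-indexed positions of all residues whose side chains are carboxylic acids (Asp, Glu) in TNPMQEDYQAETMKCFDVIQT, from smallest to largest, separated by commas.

Matching residues: E6, D7, E11, D17.

6, 7, 11, 17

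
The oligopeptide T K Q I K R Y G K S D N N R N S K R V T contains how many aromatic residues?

Phenylalanine (F), tryptophan (W), and tyrosine (Y) have aromatic ring side chains.
Matching residues: Y7.

1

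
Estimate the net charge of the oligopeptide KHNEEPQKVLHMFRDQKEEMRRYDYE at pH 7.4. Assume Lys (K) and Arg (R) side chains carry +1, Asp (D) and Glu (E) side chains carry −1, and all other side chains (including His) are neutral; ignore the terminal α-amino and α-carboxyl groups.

Positive (K, R): K1, K8, R14, K17, R21, R22 → +6.
Negative (D, E): E4, E5, D15, E18, E19, D24, E26 → −7.
Net charge = (+6) + (−7) = −1.

-1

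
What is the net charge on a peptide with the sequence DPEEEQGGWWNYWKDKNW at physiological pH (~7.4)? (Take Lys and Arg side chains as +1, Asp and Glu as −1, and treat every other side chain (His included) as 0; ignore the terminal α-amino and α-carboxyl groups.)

-3

Positive (K, R): K14, K16 → +2.
Negative (D, E): D1, E3, E4, E5, D15 → −5.
Net charge = (+2) + (−5) = −3.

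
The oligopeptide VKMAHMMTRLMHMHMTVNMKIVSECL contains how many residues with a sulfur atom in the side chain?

The sulfur-bearing residues are cysteine (–SH) and methionine (–S–CH₃).
Matching residues: M3, M6, M7, M11, M13, M15, M19, C25.

8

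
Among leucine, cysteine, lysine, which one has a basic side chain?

lysine

K, R, and H are the three residues with basic side chains (ε-amine, guanidinium, and imidazole respectively).
Of the listed options, only lysine belongs to this group.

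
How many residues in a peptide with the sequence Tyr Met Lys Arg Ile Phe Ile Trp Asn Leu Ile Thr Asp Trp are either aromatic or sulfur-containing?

Aromatic: F, W, Y. Sulfur-containing: C, M.
Aromatic residues here: Tyr1, Phe6, Trp8, Trp14 (4).
Sulfur-containing residues here: Met2 (1).
The two groups share no amino acid, so total = 4 + 1 = 5.

5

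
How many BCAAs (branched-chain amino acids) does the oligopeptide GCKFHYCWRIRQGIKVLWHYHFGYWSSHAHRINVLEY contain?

Valine (V), leucine (L), and isoleucine (I) are the branched-chain amino acids.
Matching residues: I10, I14, V16, L17, I32, V34, L35.

7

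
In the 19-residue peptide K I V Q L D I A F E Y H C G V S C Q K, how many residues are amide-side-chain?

The amide-side-chain residues are Asn (N) and Gln (Q).
Matching residues: Q4, Q18.

2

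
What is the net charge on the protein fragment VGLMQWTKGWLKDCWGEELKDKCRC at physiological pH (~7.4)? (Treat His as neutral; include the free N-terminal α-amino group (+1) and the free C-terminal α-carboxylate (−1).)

At pH ~7.4 the Lys and Arg side chains are protonated (+1), the Asp and Glu side chains are deprotonated (−1), and with His taken as neutral all other side chains carry no charge.
Positive (K, R): K8, K12, K20, K22, R24 → +5.
Negative (D, E): D13, E17, E18, D21 → −4.
The N-terminus (+1) and C-terminus (−1) cancel.
Net charge = (+5) + (−4) = +1.

+1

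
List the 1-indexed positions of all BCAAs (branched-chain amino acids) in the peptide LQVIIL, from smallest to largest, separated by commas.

1, 3, 4, 5, 6

The BCAAs are Val, Leu, and Ile — aliphatic side chains with a branch point.
Matching residues: L1, V3, I4, I5, L6.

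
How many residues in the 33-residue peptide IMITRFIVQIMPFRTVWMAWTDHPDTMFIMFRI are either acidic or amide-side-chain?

3

Acidic: D, E. Amide-side-chain: N, Q.
Acidic residues here: D22, D25 (2).
Amide-side-chain residues here: Q9 (1).
The two groups share no amino acid, so total = 2 + 1 = 3.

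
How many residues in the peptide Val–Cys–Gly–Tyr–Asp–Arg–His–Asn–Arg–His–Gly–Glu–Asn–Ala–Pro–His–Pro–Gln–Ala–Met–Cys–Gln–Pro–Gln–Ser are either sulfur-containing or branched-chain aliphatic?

Sulfur-containing: C, M. Branched-chain aliphatic: I, L, V.
Sulfur-containing residues here: Cys2, Met20, Cys21 (3).
Branched-chain aliphatic residues here: Val1 (1).
The two groups share no amino acid, so total = 3 + 1 = 4.

4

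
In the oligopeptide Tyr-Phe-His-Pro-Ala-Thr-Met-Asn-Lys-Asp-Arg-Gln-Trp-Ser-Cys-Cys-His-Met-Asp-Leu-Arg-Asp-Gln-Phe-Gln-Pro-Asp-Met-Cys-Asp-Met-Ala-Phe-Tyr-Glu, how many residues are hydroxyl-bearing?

4

The –OH-bearing residues are Ser, Thr (aliphatic alcohols), and Tyr (phenol).
Matching residues: Tyr1, Thr6, Ser14, Tyr34.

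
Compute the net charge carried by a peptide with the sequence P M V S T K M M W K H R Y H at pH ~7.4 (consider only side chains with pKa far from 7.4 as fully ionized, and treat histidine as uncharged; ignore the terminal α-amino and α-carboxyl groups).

+3

Near pH 7.4, K and R contribute +1 each, D and E contribute −1 each, and every other side chain (His included, as stated) is uncharged.
Positive (K, R): K6, K10, R12 → +3.
Negative (D, E): none → −0.
Net charge = (+3) + (−0) = +3.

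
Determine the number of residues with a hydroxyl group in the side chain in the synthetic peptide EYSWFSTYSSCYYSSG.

11

Serine (S), threonine (T), and tyrosine (Y) each carry a hydroxyl group on the side chain.
Matching residues: Y2, S3, S6, T7, Y8, S9, S10, Y12, Y13, S14, S15.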